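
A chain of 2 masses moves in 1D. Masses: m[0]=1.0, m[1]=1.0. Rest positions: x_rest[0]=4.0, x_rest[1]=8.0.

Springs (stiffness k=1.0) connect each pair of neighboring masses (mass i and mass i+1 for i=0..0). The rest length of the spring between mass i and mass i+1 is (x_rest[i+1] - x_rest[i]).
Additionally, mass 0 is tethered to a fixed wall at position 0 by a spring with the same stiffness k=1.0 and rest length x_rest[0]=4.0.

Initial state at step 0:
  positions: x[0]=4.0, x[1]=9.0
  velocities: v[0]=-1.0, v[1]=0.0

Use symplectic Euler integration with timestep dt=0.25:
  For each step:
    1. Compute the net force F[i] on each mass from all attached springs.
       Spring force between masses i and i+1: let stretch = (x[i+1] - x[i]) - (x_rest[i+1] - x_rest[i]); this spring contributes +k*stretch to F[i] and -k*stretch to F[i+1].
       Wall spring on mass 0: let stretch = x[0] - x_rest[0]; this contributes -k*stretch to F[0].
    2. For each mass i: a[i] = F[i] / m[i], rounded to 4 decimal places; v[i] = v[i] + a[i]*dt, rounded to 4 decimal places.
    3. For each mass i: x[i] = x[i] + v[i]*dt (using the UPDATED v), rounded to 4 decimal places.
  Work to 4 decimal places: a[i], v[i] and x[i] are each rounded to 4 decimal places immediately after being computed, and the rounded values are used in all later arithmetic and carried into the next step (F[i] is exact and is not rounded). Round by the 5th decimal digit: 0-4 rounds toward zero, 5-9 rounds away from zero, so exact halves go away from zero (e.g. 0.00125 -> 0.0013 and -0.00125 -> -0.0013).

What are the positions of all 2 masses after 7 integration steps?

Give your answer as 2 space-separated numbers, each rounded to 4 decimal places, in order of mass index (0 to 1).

Answer: 4.1072 7.4485

Derivation:
Step 0: x=[4.0000 9.0000] v=[-1.0000 0.0000]
Step 1: x=[3.8125 8.9375] v=[-0.7500 -0.2500]
Step 2: x=[3.7070 8.8047] v=[-0.4219 -0.5313]
Step 3: x=[3.6885 8.6033] v=[-0.0742 -0.8057]
Step 4: x=[3.7466 8.3447] v=[0.2324 -1.0344]
Step 5: x=[3.8579 8.0487] v=[0.4453 -1.1839]
Step 6: x=[3.9900 7.7408] v=[0.5285 -1.2316]
Step 7: x=[4.1072 7.4485] v=[0.4687 -1.1693]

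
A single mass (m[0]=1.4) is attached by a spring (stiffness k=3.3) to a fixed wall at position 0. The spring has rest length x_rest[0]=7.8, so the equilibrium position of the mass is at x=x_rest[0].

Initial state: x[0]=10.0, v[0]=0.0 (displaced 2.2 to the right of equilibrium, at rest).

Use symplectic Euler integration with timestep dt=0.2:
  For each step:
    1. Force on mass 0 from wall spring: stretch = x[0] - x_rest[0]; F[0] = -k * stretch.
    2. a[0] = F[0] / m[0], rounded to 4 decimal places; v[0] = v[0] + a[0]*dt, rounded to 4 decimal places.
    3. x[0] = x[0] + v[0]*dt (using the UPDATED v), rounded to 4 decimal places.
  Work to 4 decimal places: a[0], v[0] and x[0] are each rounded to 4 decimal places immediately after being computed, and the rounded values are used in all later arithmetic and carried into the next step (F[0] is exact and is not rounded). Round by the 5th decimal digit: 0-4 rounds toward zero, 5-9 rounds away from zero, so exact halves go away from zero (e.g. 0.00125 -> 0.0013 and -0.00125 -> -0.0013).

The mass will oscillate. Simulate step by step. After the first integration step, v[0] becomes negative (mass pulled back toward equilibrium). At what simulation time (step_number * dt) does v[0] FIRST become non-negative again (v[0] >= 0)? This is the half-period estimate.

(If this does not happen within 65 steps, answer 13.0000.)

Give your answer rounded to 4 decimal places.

Step 0: x=[10.0000] v=[0.0000]
Step 1: x=[9.7926] v=[-1.0371]
Step 2: x=[9.3973] v=[-1.9765]
Step 3: x=[8.8514] v=[-2.7295]
Step 4: x=[8.2064] v=[-3.2252]
Step 5: x=[7.5230] v=[-3.4168]
Step 6: x=[6.8658] v=[-3.2862]
Step 7: x=[6.2966] v=[-2.8458]
Step 8: x=[5.8692] v=[-2.1371]
Step 9: x=[5.6238] v=[-1.2269]
Step 10: x=[5.5836] v=[-0.2010]
Step 11: x=[5.7524] v=[0.8439]
First v>=0 after going negative at step 11, time=2.2000

Answer: 2.2000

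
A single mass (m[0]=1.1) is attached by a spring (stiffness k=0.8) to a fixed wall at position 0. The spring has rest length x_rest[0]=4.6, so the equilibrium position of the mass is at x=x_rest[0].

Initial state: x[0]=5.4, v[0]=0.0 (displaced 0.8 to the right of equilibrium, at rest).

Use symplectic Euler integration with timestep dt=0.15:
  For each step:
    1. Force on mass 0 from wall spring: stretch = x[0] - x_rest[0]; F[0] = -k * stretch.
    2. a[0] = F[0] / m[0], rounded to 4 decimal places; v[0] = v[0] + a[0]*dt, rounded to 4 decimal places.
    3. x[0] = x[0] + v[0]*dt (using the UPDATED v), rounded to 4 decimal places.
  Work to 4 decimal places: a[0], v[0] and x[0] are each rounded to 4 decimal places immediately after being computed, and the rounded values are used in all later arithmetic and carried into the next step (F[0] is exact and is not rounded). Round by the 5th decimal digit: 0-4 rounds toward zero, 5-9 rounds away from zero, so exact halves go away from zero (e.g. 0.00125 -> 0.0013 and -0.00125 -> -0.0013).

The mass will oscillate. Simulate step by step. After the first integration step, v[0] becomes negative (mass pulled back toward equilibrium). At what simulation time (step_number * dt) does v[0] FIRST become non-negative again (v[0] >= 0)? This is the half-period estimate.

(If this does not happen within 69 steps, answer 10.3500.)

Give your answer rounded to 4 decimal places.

Step 0: x=[5.4000] v=[0.0000]
Step 1: x=[5.3869] v=[-0.0873]
Step 2: x=[5.3609] v=[-0.1731]
Step 3: x=[5.3225] v=[-0.2561]
Step 4: x=[5.2723] v=[-0.3349]
Step 5: x=[5.2111] v=[-0.4082]
Step 6: x=[5.1399] v=[-0.4749]
Step 7: x=[5.0598] v=[-0.5338]
Step 8: x=[4.9722] v=[-0.5840]
Step 9: x=[4.8785] v=[-0.6246]
Step 10: x=[4.7803] v=[-0.6550]
Step 11: x=[4.6791] v=[-0.6747]
Step 12: x=[4.5766] v=[-0.6833]
Step 13: x=[4.4745] v=[-0.6808]
Step 14: x=[4.3744] v=[-0.6671]
Step 15: x=[4.2780] v=[-0.6425]
Step 16: x=[4.1869] v=[-0.6074]
Step 17: x=[4.1026] v=[-0.5623]
Step 18: x=[4.0264] v=[-0.5080]
Step 19: x=[3.9596] v=[-0.4454]
Step 20: x=[3.9033] v=[-0.3755]
Step 21: x=[3.8584] v=[-0.2995]
Step 22: x=[3.8256] v=[-0.2186]
Step 23: x=[3.8055] v=[-0.1341]
Step 24: x=[3.7984] v=[-0.0474]
Step 25: x=[3.8044] v=[0.0401]
First v>=0 after going negative at step 25, time=3.7500

Answer: 3.7500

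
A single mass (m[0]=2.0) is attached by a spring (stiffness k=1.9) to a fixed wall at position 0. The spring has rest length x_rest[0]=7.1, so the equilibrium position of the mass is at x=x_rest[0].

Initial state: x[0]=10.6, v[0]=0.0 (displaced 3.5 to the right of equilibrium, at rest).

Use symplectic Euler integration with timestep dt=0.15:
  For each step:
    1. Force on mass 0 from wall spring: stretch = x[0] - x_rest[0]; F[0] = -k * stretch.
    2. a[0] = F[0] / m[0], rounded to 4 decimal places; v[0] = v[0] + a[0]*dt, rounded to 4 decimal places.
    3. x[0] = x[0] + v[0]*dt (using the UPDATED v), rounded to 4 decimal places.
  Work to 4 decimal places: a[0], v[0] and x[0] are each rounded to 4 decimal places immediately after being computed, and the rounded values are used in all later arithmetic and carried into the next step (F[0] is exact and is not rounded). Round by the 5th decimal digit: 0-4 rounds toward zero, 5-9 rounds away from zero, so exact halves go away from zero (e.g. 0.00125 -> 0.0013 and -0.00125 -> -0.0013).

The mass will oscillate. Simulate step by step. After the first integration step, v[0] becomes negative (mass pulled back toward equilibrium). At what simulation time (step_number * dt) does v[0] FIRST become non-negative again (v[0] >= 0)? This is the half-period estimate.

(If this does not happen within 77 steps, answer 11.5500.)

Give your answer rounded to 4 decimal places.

Answer: 3.3000

Derivation:
Step 0: x=[10.6000] v=[0.0000]
Step 1: x=[10.5252] v=[-0.4988]
Step 2: x=[10.3772] v=[-0.9869]
Step 3: x=[10.1591] v=[-1.4539]
Step 4: x=[9.8756] v=[-1.8898]
Step 5: x=[9.5328] v=[-2.2853]
Step 6: x=[9.1380] v=[-2.6320]
Step 7: x=[8.6996] v=[-2.9224]
Step 8: x=[8.2271] v=[-3.1503]
Step 9: x=[7.7305] v=[-3.3109]
Step 10: x=[7.2204] v=[-3.4008]
Step 11: x=[6.7077] v=[-3.4180]
Step 12: x=[6.2034] v=[-3.3621]
Step 13: x=[5.7183] v=[-3.2343]
Step 14: x=[5.2627] v=[-3.0374]
Step 15: x=[4.8464] v=[-2.7756]
Step 16: x=[4.4782] v=[-2.4545]
Step 17: x=[4.1661] v=[-2.0809]
Step 18: x=[3.9167] v=[-1.6628]
Step 19: x=[3.7353] v=[-1.2092]
Step 20: x=[3.6258] v=[-0.7297]
Step 21: x=[3.5906] v=[-0.2346]
Step 22: x=[3.6304] v=[0.2655]
First v>=0 after going negative at step 22, time=3.3000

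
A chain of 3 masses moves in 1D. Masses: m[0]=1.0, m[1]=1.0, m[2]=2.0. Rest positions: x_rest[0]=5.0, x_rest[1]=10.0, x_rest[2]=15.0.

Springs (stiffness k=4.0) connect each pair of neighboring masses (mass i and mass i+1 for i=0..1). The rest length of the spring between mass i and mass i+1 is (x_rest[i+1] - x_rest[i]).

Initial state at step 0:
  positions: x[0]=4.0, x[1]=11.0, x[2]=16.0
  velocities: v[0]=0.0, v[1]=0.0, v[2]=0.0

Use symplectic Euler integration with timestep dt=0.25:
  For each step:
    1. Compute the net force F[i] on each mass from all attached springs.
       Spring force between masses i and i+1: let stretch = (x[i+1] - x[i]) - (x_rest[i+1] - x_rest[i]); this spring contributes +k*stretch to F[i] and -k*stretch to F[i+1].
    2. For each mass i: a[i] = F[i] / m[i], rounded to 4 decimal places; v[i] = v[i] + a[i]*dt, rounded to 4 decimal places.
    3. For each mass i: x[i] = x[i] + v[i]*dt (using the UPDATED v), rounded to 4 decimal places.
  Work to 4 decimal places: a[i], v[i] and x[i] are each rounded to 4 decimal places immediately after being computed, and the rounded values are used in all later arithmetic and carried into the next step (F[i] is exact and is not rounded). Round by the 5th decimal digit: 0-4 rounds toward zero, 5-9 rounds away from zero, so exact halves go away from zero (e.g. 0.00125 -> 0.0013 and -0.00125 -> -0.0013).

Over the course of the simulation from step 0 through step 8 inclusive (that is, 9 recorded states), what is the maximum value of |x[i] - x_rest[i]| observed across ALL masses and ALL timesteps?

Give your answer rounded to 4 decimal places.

Answer: 1.6652

Derivation:
Step 0: x=[4.0000 11.0000 16.0000] v=[0.0000 0.0000 0.0000]
Step 1: x=[4.5000 10.5000 16.0000] v=[2.0000 -2.0000 0.0000]
Step 2: x=[5.2500 9.8750 15.9375] v=[3.0000 -2.5000 -0.2500]
Step 3: x=[5.9063 9.6094 15.7422] v=[2.6250 -1.0625 -0.7813]
Step 4: x=[6.2383 9.9512 15.4053] v=[1.3281 1.3672 -1.3477]
Step 5: x=[6.2486 10.7283 15.0116] v=[0.0410 3.1084 -1.5748]
Step 6: x=[6.1288 11.4563 14.7075] v=[-0.4793 2.9120 -1.2165]
Step 7: x=[6.0909 11.6652 14.6220] v=[-0.1518 0.8357 -0.3421]
Step 8: x=[6.1965 11.2198 14.7919] v=[0.4225 -1.7818 0.6795]
Max displacement = 1.6652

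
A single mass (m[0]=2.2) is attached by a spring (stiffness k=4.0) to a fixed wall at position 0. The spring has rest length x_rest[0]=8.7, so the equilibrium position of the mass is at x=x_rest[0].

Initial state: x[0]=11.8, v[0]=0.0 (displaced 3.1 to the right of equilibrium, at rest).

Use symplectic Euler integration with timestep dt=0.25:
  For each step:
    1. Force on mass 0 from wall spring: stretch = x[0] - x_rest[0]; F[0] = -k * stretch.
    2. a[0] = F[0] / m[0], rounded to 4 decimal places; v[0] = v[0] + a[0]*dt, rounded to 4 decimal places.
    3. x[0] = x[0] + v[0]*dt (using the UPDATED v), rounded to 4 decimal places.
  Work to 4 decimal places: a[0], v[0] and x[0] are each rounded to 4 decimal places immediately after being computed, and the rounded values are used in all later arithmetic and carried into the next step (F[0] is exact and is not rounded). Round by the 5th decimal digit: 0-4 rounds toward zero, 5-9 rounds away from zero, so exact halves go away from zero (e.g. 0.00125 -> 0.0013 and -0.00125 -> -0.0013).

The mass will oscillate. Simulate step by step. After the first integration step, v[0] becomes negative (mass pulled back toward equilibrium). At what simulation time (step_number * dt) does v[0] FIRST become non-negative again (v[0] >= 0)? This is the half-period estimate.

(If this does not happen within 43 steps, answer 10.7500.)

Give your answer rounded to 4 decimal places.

Step 0: x=[11.8000] v=[0.0000]
Step 1: x=[11.4477] v=[-1.4091]
Step 2: x=[10.7832] v=[-2.6581]
Step 3: x=[9.8820] v=[-3.6050]
Step 4: x=[8.8464] v=[-4.1423]
Step 5: x=[7.7942] v=[-4.2089]
Step 6: x=[6.8449] v=[-3.7972]
Step 7: x=[6.1064] v=[-2.9540]
Step 8: x=[5.6626] v=[-1.7751]
Step 9: x=[5.5640] v=[-0.3945]
Step 10: x=[5.8218] v=[1.0310]
First v>=0 after going negative at step 10, time=2.5000

Answer: 2.5000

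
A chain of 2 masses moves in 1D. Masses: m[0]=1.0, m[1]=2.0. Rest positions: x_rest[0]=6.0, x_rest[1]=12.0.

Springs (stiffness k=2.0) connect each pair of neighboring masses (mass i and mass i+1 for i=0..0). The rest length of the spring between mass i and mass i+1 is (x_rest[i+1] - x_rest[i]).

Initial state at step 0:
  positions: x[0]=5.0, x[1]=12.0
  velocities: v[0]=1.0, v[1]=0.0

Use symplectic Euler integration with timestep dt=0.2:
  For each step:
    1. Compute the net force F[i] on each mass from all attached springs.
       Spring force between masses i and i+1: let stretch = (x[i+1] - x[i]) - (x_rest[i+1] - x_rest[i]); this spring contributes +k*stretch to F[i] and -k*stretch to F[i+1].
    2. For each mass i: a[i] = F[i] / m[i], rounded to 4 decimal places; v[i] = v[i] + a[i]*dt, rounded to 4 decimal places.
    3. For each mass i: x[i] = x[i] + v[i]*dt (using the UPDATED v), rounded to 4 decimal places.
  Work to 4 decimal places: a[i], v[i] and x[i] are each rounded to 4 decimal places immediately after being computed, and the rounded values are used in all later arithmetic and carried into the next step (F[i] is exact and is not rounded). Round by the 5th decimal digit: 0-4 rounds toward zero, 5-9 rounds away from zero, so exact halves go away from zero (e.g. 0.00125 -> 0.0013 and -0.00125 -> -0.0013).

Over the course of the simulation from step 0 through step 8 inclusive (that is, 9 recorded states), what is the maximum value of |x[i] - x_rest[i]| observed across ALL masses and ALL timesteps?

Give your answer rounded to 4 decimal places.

Step 0: x=[5.0000 12.0000] v=[1.0000 0.0000]
Step 1: x=[5.2800 11.9600] v=[1.4000 -0.2000]
Step 2: x=[5.6144 11.8928] v=[1.6720 -0.3360]
Step 3: x=[5.9711 11.8145] v=[1.7834 -0.3917]
Step 4: x=[6.3153 11.7424] v=[1.7208 -0.3604]
Step 5: x=[6.6136 11.6932] v=[1.4916 -0.2458]
Step 6: x=[6.8383 11.6809] v=[1.1234 -0.0617]
Step 7: x=[6.9704 11.7149] v=[0.6604 0.1698]
Step 8: x=[7.0020 11.7991] v=[0.1582 0.4209]
Max displacement = 1.0020

Answer: 1.0020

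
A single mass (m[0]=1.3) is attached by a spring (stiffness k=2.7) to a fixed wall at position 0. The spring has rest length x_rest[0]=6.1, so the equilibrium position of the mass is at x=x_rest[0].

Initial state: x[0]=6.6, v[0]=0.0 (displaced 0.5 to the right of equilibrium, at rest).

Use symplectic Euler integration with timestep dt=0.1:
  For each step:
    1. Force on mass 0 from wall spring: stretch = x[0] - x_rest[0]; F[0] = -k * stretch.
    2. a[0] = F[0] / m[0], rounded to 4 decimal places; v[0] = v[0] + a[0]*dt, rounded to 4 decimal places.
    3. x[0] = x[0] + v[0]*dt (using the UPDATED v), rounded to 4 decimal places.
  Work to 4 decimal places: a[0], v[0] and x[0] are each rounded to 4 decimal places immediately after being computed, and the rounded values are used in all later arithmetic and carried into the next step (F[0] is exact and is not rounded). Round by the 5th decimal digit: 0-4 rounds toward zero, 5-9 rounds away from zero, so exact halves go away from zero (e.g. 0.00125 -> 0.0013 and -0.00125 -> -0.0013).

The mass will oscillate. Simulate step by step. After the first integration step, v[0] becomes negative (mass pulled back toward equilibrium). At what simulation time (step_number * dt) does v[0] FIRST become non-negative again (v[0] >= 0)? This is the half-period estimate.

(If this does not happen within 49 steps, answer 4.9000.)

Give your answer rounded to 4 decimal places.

Answer: 2.2000

Derivation:
Step 0: x=[6.6000] v=[0.0000]
Step 1: x=[6.5896] v=[-0.1039]
Step 2: x=[6.5690] v=[-0.2056]
Step 3: x=[6.5387] v=[-0.3030]
Step 4: x=[6.4993] v=[-0.3941]
Step 5: x=[6.4516] v=[-0.4770]
Step 6: x=[6.3966] v=[-0.5500]
Step 7: x=[6.3354] v=[-0.6116]
Step 8: x=[6.2694] v=[-0.6605]
Step 9: x=[6.1998] v=[-0.6957]
Step 10: x=[6.1282] v=[-0.7164]
Step 11: x=[6.0560] v=[-0.7223]
Step 12: x=[5.9847] v=[-0.7132]
Step 13: x=[5.9158] v=[-0.6893]
Step 14: x=[5.8507] v=[-0.6510]
Step 15: x=[5.7908] v=[-0.5992]
Step 16: x=[5.7373] v=[-0.5350]
Step 17: x=[5.6913] v=[-0.4597]
Step 18: x=[5.6538] v=[-0.3748]
Step 19: x=[5.6256] v=[-0.2821]
Step 20: x=[5.6072] v=[-0.1836]
Step 21: x=[5.5991] v=[-0.0813]
Step 22: x=[5.6014] v=[0.0227]
First v>=0 after going negative at step 22, time=2.2000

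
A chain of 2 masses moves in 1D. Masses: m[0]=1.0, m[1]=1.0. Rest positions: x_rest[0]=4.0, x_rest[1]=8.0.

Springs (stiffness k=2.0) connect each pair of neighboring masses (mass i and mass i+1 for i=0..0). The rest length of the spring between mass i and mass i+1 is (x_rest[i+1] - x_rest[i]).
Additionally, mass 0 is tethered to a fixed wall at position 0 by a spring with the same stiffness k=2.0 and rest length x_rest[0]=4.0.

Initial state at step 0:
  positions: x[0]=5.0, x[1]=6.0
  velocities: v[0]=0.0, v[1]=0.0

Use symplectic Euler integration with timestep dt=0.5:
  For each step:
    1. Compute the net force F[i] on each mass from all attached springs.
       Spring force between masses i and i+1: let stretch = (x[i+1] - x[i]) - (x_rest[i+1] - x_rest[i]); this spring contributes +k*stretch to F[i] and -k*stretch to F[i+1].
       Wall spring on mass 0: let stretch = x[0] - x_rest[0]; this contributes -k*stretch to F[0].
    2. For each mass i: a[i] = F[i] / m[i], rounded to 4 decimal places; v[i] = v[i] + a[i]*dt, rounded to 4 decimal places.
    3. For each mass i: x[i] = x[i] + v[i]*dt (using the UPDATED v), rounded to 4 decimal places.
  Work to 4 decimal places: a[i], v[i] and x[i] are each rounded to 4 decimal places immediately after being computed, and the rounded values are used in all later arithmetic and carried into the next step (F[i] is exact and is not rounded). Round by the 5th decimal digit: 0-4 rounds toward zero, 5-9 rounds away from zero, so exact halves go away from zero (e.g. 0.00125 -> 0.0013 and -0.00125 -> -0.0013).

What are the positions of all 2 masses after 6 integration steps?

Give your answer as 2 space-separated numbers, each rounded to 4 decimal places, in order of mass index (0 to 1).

Step 0: x=[5.0000 6.0000] v=[0.0000 0.0000]
Step 1: x=[3.0000 7.5000] v=[-4.0000 3.0000]
Step 2: x=[1.7500 8.7500] v=[-2.5000 2.5000]
Step 3: x=[3.1250 8.5000] v=[2.7500 -0.5000]
Step 4: x=[5.6250 7.5625] v=[5.0000 -1.8750]
Step 5: x=[6.2813 7.6563] v=[1.3125 0.1875]
Step 6: x=[4.4844 9.0626] v=[-3.5938 2.8125]

Answer: 4.4844 9.0626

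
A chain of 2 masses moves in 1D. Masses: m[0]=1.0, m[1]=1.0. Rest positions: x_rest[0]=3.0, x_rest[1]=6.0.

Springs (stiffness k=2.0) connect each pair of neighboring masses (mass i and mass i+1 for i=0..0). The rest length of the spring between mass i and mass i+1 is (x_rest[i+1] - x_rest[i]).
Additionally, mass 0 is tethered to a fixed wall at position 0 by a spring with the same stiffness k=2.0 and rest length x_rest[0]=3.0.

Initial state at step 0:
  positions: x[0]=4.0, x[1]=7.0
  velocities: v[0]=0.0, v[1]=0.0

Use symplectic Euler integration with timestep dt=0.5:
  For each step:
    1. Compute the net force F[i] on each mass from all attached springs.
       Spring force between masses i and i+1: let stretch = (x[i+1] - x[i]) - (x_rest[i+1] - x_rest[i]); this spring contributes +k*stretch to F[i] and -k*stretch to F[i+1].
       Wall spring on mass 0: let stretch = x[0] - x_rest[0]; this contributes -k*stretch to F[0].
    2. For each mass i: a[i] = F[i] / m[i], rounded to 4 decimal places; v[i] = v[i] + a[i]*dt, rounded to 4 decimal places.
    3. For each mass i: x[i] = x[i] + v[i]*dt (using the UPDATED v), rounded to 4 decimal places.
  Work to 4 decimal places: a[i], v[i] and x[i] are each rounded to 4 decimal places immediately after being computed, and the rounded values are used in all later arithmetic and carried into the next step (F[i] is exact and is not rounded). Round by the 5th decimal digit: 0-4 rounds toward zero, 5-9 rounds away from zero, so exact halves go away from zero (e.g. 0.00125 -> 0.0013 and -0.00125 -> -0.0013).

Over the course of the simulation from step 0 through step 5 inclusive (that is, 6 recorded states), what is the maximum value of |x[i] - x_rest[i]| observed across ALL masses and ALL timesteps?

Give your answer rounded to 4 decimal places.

Step 0: x=[4.0000 7.0000] v=[0.0000 0.0000]
Step 1: x=[3.5000 7.0000] v=[-1.0000 0.0000]
Step 2: x=[3.0000 6.7500] v=[-1.0000 -0.5000]
Step 3: x=[2.8750 6.1250] v=[-0.2500 -1.2500]
Step 4: x=[2.9375 5.3750] v=[0.1250 -1.5000]
Step 5: x=[2.7500 4.9063] v=[-0.3750 -0.9375]
Max displacement = 1.0937

Answer: 1.0937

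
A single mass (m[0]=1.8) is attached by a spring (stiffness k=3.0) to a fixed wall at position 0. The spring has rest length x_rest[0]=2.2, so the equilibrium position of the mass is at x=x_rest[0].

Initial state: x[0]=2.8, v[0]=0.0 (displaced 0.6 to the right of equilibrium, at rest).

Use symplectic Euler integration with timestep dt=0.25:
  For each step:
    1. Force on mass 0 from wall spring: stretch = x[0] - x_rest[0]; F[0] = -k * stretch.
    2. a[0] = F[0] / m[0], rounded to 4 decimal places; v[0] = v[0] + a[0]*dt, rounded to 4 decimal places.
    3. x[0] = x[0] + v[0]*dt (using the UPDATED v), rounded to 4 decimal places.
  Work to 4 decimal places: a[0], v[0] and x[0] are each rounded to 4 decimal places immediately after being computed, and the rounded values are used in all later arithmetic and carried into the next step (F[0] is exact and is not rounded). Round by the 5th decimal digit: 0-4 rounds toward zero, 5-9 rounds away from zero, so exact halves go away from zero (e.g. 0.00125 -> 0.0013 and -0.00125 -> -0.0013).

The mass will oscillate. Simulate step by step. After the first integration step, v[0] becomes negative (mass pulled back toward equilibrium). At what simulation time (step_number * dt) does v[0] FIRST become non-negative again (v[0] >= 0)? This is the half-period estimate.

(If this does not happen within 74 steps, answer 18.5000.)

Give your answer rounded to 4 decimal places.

Answer: 2.5000

Derivation:
Step 0: x=[2.8000] v=[0.0000]
Step 1: x=[2.7375] v=[-0.2500]
Step 2: x=[2.6190] v=[-0.4740]
Step 3: x=[2.4569] v=[-0.6486]
Step 4: x=[2.2680] v=[-0.7557]
Step 5: x=[2.0720] v=[-0.7840]
Step 6: x=[1.8893] v=[-0.7307]
Step 7: x=[1.7390] v=[-0.6013]
Step 8: x=[1.6367] v=[-0.4092]
Step 9: x=[1.5931] v=[-0.1745]
Step 10: x=[1.6127] v=[0.0784]
First v>=0 after going negative at step 10, time=2.5000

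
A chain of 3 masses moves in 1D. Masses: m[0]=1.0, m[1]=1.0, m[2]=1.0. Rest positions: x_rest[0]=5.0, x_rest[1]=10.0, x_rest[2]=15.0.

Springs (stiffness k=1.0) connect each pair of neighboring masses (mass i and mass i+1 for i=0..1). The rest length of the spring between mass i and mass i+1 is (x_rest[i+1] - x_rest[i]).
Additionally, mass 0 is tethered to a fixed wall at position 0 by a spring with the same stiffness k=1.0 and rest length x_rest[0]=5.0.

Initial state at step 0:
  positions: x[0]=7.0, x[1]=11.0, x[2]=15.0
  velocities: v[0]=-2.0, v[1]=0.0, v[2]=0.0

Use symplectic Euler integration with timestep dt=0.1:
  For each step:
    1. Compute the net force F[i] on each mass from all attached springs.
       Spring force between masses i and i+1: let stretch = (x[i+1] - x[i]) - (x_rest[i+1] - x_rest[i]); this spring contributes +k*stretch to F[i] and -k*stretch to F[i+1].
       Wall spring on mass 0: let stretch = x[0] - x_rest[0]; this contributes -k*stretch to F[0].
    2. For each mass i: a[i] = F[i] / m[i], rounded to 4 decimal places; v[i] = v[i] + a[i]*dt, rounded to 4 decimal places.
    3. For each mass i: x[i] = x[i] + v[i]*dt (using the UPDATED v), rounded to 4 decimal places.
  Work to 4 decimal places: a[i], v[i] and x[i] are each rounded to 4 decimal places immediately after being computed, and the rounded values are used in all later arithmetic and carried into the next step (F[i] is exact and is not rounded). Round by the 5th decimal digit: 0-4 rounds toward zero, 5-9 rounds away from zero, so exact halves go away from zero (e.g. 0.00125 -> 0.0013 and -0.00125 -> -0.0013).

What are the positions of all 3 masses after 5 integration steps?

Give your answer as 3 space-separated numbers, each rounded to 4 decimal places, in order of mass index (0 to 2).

Step 0: x=[7.0000 11.0000 15.0000] v=[-2.0000 0.0000 0.0000]
Step 1: x=[6.7700 11.0000 15.0100] v=[-2.3000 0.0000 0.1000]
Step 2: x=[6.5146 10.9978 15.0299] v=[-2.5540 -0.0220 0.1990]
Step 3: x=[6.2389 10.9911 15.0595] v=[-2.7571 -0.0671 0.2958]
Step 4: x=[5.9483 10.9776 15.0984] v=[-2.9058 -0.1355 0.3890]
Step 5: x=[5.6485 10.9550 15.1461] v=[-2.9977 -0.2264 0.4769]

Answer: 5.6485 10.9550 15.1461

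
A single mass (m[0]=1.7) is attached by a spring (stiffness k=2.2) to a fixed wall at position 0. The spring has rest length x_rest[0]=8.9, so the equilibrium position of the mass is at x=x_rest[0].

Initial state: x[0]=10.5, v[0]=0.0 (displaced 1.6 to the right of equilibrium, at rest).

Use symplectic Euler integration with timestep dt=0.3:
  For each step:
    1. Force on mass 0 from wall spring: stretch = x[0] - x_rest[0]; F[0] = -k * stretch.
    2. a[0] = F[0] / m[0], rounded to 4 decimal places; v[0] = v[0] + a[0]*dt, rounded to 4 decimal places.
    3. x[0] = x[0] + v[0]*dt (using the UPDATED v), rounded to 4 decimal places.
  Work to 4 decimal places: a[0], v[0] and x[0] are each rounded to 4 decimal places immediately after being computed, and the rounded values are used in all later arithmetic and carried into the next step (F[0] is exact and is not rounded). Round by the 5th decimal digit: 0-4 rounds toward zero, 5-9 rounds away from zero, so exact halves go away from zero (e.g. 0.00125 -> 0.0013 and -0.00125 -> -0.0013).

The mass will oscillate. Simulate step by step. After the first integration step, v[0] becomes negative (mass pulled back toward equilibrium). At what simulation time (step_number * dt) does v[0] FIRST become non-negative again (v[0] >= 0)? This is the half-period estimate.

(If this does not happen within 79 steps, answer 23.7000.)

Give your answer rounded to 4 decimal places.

Step 0: x=[10.5000] v=[0.0000]
Step 1: x=[10.3136] v=[-0.6212]
Step 2: x=[9.9626] v=[-1.1700]
Step 3: x=[9.4879] v=[-1.5825]
Step 4: x=[8.9447] v=[-1.8107]
Step 5: x=[8.3963] v=[-1.8280]
Step 6: x=[7.9066] v=[-1.6325]
Step 7: x=[7.5326] v=[-1.2468]
Step 8: x=[7.3178] v=[-0.7159]
Step 9: x=[7.2873] v=[-0.1016]
Step 10: x=[7.4447] v=[0.5245]
First v>=0 after going negative at step 10, time=3.0000

Answer: 3.0000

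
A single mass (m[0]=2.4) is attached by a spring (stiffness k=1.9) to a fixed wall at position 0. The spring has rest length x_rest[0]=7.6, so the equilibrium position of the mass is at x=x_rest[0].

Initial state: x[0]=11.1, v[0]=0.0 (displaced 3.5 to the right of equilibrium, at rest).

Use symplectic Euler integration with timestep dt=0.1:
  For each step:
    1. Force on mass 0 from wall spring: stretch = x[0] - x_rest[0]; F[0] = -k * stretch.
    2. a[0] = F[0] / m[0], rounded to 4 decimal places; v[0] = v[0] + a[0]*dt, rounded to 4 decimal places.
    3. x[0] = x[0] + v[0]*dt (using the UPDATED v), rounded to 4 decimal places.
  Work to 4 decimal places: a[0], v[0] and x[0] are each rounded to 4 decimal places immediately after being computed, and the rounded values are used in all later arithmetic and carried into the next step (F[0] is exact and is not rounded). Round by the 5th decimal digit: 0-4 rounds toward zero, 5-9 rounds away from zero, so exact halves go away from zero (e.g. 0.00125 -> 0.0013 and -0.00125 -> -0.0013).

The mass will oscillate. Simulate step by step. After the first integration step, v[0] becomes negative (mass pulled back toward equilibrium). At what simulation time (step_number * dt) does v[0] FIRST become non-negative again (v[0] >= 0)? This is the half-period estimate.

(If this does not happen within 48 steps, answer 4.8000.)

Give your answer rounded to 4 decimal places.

Step 0: x=[11.1000] v=[0.0000]
Step 1: x=[11.0723] v=[-0.2771]
Step 2: x=[11.0171] v=[-0.5520]
Step 3: x=[10.9349] v=[-0.8225]
Step 4: x=[10.8263] v=[-1.0865]
Step 5: x=[10.6921] v=[-1.3419]
Step 6: x=[10.5334] v=[-1.5867]
Step 7: x=[10.3515] v=[-1.8189]
Step 8: x=[10.1478] v=[-2.0367]
Step 9: x=[9.9240] v=[-2.2384]
Step 10: x=[9.6818] v=[-2.4224]
Step 11: x=[9.4231] v=[-2.5872]
Step 12: x=[9.1500] v=[-2.7315]
Step 13: x=[8.8646] v=[-2.8542]
Step 14: x=[8.5692] v=[-2.9543]
Step 15: x=[8.2661] v=[-3.0310]
Step 16: x=[7.9577] v=[-3.0837]
Step 17: x=[7.6465] v=[-3.1120]
Step 18: x=[7.3349] v=[-3.1157]
Step 19: x=[7.0254] v=[-3.0947]
Step 20: x=[6.7205] v=[-3.0492]
Step 21: x=[6.4225] v=[-2.9796]
Step 22: x=[6.1339] v=[-2.8864]
Step 23: x=[5.8569] v=[-2.7703]
Step 24: x=[5.5937] v=[-2.6323]
Step 25: x=[5.3464] v=[-2.4735]
Step 26: x=[5.1169] v=[-2.2951]
Step 27: x=[4.9071] v=[-2.0985]
Step 28: x=[4.7186] v=[-1.8853]
Step 29: x=[4.5529] v=[-1.6572]
Step 30: x=[4.4113] v=[-1.4160]
Step 31: x=[4.2949] v=[-1.1636]
Step 32: x=[4.2047] v=[-0.9020]
Step 33: x=[4.1414] v=[-0.6332]
Step 34: x=[4.1055] v=[-0.3594]
Step 35: x=[4.0972] v=[-0.0828]
Step 36: x=[4.1167] v=[0.1945]
First v>=0 after going negative at step 36, time=3.6000

Answer: 3.6000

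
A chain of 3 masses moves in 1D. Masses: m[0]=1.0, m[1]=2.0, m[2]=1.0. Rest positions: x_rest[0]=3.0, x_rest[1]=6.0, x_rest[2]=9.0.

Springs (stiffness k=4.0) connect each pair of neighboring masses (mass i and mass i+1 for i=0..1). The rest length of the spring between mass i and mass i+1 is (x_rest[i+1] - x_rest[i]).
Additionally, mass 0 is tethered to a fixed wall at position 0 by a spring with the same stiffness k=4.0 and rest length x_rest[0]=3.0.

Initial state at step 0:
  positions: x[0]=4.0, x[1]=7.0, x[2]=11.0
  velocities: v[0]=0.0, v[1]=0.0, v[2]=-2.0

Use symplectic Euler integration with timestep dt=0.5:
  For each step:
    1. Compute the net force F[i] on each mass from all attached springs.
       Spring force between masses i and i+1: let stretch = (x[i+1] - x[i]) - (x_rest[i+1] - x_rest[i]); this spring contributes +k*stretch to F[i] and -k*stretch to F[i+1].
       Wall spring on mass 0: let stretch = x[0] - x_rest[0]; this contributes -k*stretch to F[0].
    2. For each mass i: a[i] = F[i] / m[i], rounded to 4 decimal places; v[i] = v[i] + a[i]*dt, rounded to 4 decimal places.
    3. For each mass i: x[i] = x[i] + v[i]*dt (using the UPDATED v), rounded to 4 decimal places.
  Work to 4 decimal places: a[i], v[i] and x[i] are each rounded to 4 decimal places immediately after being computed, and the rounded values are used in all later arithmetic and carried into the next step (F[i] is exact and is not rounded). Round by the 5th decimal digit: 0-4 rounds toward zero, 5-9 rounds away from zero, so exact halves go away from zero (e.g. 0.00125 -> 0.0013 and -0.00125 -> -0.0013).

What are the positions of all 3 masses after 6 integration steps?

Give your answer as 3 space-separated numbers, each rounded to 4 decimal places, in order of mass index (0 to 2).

Step 0: x=[4.0000 7.0000 11.0000] v=[0.0000 0.0000 -2.0000]
Step 1: x=[3.0000 7.5000 9.0000] v=[-2.0000 1.0000 -4.0000]
Step 2: x=[3.5000 6.5000 8.5000] v=[1.0000 -2.0000 -1.0000]
Step 3: x=[3.5000 5.0000 9.0000] v=[0.0000 -3.0000 1.0000]
Step 4: x=[1.5000 4.7500 8.5000] v=[-4.0000 -0.5000 -1.0000]
Step 5: x=[1.2500 4.7500 7.2500] v=[-0.5000 0.0000 -2.5000]
Step 6: x=[3.2500 4.2500 6.5000] v=[4.0000 -1.0000 -1.5000]

Answer: 3.2500 4.2500 6.5000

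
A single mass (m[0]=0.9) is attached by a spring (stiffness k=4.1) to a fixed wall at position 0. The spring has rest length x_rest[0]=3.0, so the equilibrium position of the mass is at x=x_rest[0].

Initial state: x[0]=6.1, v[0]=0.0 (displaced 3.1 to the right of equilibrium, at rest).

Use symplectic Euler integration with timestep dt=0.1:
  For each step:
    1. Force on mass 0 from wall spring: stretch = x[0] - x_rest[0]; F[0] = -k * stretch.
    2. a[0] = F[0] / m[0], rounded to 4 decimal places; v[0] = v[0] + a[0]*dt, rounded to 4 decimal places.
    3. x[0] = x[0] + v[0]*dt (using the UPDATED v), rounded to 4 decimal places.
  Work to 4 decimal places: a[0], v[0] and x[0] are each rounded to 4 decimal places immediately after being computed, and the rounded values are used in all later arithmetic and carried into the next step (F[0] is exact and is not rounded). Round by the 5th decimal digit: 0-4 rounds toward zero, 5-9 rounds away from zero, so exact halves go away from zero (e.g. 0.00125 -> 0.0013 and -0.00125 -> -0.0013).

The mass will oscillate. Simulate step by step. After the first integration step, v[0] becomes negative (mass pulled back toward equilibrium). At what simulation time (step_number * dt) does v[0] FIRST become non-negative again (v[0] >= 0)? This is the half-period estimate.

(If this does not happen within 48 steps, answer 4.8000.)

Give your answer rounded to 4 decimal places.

Answer: 1.5000

Derivation:
Step 0: x=[6.1000] v=[0.0000]
Step 1: x=[5.9588] v=[-1.4122]
Step 2: x=[5.6828] v=[-2.7601]
Step 3: x=[5.2846] v=[-3.9823]
Step 4: x=[4.7823] v=[-5.0231]
Step 5: x=[4.1988] v=[-5.8350]
Step 6: x=[3.5607] v=[-6.3811]
Step 7: x=[2.8971] v=[-6.6365]
Step 8: x=[2.2381] v=[-6.5896]
Step 9: x=[1.6139] v=[-6.2425]
Step 10: x=[1.0528] v=[-5.6111]
Step 11: x=[0.5804] v=[-4.7240]
Step 12: x=[0.2182] v=[-3.6217]
Step 13: x=[-0.0172] v=[-2.3544]
Step 14: x=[-0.1152] v=[-0.9799]
Step 15: x=[-0.0713] v=[0.4393]
First v>=0 after going negative at step 15, time=1.5000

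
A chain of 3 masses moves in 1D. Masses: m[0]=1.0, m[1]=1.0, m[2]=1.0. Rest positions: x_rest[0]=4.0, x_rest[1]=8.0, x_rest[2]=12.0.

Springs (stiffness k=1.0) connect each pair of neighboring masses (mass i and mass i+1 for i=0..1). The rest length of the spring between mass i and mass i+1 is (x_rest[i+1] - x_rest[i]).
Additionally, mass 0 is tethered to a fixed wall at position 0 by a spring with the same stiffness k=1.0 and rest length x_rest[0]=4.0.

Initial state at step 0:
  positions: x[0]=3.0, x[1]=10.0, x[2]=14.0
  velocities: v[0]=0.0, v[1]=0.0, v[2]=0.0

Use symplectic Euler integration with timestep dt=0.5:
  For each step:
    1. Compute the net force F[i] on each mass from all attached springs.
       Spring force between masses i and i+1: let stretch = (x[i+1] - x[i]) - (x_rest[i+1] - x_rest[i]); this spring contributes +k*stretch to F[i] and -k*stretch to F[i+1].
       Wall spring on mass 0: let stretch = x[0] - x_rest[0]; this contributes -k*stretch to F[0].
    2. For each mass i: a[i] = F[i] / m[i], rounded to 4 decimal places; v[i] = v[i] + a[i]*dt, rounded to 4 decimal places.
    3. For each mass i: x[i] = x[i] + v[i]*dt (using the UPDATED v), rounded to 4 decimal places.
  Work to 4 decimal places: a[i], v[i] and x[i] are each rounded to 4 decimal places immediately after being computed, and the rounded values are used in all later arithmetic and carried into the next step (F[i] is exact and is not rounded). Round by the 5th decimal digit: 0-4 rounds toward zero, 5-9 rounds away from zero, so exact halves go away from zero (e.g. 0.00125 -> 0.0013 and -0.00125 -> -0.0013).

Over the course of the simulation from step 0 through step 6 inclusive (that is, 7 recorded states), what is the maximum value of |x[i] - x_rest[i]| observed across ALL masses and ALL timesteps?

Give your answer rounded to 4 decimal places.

Step 0: x=[3.0000 10.0000 14.0000] v=[0.0000 0.0000 0.0000]
Step 1: x=[4.0000 9.2500 14.0000] v=[2.0000 -1.5000 0.0000]
Step 2: x=[5.3125 8.3750 13.8125] v=[2.6250 -1.7500 -0.3750]
Step 3: x=[6.0625 8.0938 13.2656] v=[1.5000 -0.5625 -1.0938]
Step 4: x=[5.8047 8.5977 12.4258] v=[-0.5156 1.0078 -1.6797]
Step 5: x=[4.7940 9.3604 11.6289] v=[-2.0215 1.5254 -1.5938]
Step 6: x=[3.7264 9.5487 11.2649] v=[-2.1353 0.3765 -0.7281]
Max displacement = 2.0625

Answer: 2.0625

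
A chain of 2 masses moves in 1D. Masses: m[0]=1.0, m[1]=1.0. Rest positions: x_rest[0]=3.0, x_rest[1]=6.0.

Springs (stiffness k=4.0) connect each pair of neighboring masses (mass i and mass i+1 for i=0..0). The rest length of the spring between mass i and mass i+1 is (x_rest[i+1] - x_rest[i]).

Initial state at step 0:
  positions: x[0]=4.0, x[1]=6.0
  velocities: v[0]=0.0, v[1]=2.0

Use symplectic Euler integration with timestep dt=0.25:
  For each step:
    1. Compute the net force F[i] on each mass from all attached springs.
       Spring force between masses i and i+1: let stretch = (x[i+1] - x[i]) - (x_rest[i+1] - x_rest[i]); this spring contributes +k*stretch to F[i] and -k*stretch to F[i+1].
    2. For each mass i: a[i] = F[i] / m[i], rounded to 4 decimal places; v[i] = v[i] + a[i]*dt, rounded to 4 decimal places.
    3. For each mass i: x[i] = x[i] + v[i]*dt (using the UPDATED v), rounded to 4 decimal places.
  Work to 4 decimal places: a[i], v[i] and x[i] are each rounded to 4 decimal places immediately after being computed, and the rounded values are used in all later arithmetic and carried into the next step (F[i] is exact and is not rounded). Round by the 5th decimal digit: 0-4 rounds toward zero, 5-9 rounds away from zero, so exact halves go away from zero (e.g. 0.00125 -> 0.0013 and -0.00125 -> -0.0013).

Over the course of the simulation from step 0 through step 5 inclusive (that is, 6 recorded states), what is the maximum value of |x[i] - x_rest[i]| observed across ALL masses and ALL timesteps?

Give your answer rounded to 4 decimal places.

Answer: 2.1250

Derivation:
Step 0: x=[4.0000 6.0000] v=[0.0000 2.0000]
Step 1: x=[3.7500 6.7500] v=[-1.0000 3.0000]
Step 2: x=[3.5000 7.5000] v=[-1.0000 3.0000]
Step 3: x=[3.5000 8.0000] v=[0.0000 2.0000]
Step 4: x=[3.8750 8.1250] v=[1.5000 0.5000]
Step 5: x=[4.5625 7.9375] v=[2.7500 -0.7500]
Max displacement = 2.1250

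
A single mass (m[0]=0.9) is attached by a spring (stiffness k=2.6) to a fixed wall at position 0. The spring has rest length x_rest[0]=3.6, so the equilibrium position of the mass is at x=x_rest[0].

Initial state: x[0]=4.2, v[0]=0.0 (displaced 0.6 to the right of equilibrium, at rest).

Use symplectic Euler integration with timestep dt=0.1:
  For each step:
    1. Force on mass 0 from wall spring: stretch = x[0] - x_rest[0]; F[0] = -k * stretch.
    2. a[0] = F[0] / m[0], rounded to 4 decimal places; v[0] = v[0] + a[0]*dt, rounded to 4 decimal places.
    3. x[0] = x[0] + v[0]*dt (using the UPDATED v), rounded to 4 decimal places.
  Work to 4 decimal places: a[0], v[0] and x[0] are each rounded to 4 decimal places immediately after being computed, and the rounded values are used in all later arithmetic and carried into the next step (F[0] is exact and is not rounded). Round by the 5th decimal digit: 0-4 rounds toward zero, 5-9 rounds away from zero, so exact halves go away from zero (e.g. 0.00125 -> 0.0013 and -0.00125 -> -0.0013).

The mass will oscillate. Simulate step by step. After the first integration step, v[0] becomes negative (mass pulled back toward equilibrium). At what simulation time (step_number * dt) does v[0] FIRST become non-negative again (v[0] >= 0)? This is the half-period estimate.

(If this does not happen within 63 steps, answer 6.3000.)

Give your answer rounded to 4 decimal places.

Step 0: x=[4.2000] v=[0.0000]
Step 1: x=[4.1827] v=[-0.1733]
Step 2: x=[4.1485] v=[-0.3416]
Step 3: x=[4.0985] v=[-0.5001]
Step 4: x=[4.0341] v=[-0.6441]
Step 5: x=[3.9572] v=[-0.7695]
Step 6: x=[3.8699] v=[-0.8727]
Step 7: x=[3.7748] v=[-0.9507]
Step 8: x=[3.6747] v=[-1.0012]
Step 9: x=[3.5724] v=[-1.0228]
Step 10: x=[3.4709] v=[-1.0148]
Step 11: x=[3.3732] v=[-0.9775]
Step 12: x=[3.2820] v=[-0.9120]
Step 13: x=[3.2000] v=[-0.8201]
Step 14: x=[3.1296] v=[-0.7045]
Step 15: x=[3.0727] v=[-0.5686]
Step 16: x=[3.0311] v=[-0.4163]
Step 17: x=[3.0059] v=[-0.2520]
Step 18: x=[2.9979] v=[-0.0804]
Step 19: x=[3.0073] v=[0.0935]
First v>=0 after going negative at step 19, time=1.9000

Answer: 1.9000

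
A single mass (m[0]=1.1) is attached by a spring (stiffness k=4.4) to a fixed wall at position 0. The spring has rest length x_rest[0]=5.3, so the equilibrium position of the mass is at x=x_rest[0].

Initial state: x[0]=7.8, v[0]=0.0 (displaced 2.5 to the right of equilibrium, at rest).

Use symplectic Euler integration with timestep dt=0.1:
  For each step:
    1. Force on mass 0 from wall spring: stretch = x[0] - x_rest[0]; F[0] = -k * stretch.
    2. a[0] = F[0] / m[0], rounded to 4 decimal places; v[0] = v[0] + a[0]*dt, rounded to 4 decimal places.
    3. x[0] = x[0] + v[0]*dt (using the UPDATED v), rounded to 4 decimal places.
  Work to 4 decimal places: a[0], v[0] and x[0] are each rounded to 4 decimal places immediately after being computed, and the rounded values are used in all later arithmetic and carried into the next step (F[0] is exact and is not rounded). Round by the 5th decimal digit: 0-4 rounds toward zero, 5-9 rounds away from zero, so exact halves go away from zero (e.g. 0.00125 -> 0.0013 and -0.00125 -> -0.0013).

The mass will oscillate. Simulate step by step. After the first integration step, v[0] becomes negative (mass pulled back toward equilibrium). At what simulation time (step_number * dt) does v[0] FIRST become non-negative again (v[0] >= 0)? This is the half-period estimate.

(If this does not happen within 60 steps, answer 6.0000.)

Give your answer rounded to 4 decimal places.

Step 0: x=[7.8000] v=[0.0000]
Step 1: x=[7.7000] v=[-1.0000]
Step 2: x=[7.5040] v=[-1.9600]
Step 3: x=[7.2198] v=[-2.8416]
Step 4: x=[6.8589] v=[-3.6095]
Step 5: x=[6.4356] v=[-4.2331]
Step 6: x=[5.9669] v=[-4.6873]
Step 7: x=[5.4715] v=[-4.9541]
Step 8: x=[4.9692] v=[-5.0227]
Step 9: x=[4.4802] v=[-4.8904]
Step 10: x=[4.0240] v=[-4.5625]
Step 11: x=[3.6188] v=[-4.0521]
Step 12: x=[3.2808] v=[-3.3796]
Step 13: x=[3.0236] v=[-2.5719]
Step 14: x=[2.8575] v=[-1.6613]
Step 15: x=[2.7891] v=[-0.6843]
Step 16: x=[2.8211] v=[0.3201]
First v>=0 after going negative at step 16, time=1.6000

Answer: 1.6000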